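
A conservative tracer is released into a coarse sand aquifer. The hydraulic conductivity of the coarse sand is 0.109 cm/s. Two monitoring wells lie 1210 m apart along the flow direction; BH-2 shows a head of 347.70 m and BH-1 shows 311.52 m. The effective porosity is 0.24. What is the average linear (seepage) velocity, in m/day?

11.7

Convert K: 0.109 cm/s × 864 = 94.18 m/day.
Hydraulic gradient i = (347.70 − 311.52) / 1210 = 36.18 / 1210 = 0.02990.
Darcy flux q = K · i = 94.18 × 0.02990 = 2.816 m/day.
Seepage velocity v = q / n_e = 2.816 / 0.24 = 11.73 m/day.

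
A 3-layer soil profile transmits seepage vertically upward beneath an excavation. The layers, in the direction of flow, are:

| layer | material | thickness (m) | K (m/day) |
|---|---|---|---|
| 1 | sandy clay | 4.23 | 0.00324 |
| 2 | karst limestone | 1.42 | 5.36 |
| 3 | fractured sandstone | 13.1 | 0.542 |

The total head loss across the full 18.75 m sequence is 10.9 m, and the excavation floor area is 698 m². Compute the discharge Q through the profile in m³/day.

5.72

Flow is perpendicular to layering, so the layers act in series and the equivalent K is the thickness-weighted harmonic mean.
Total thickness L = 4.23 + 1.42 + 13.1 = 18.75 m.
Σ(b_i/K_i) = 4.23/0.00324 + 1.42/5.36 + 13.1/0.542 = 1330 d.
K_eq = L / Σ(b_i/K_i) = 18.75 / 1330 = 0.01410 m/day.
Q = K_eq · A · (Δh/L) = 0.01410 × 698 × (10.9/18.75) = 5.720 m³/day.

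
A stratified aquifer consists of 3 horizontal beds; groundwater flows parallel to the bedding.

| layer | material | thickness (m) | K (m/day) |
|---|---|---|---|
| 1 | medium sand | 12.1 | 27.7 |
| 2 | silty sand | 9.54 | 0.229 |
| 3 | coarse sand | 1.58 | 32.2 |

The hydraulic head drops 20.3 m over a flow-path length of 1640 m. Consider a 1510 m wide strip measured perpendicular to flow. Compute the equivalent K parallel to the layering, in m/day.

Flow is parallel to layering, so each bed carries its own Darcy discharge and the transmissivities add.
Σ(K_i·b_i) = 27.7×12.1 + 0.229×9.54 + 32.2×1.58 = 388.2 m²/day.
Total thickness b = 23.22 m, so K_eq = Σ(K_i·b_i)/b = 16.72 m/day.

16.7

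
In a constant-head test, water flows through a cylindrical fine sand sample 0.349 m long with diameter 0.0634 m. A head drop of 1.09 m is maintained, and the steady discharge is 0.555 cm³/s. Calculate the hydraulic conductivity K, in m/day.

4.86

Cross-sectional area A = π·(d/2)² = π × (0.0634/2)² = 0.003157 m².
Convert discharge: 0.555 cm³/s = 5.550e-07 m³/s.
Darcy's law rearranged: K = Q·L / (A·Δh) = 5.550e-07 × 0.349 / (0.003157 × 1.09) = 5.629e-05 m/s = 4.863 m/day.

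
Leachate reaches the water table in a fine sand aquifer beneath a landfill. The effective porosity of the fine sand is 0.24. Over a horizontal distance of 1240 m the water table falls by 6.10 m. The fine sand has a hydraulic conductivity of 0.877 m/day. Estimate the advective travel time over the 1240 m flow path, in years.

189

Hydraulic gradient i = Δh / L = 6.10 / 1240 = 0.004919.
Darcy flux q = K · i = 0.8770 × 0.004919 = 0.004314 m/day.
Seepage velocity v = q / n_e = 0.004314 / 0.24 = 0.01798 m/day.
Travel time t = L / v = 1240 / 0.01798 = 68980 days = 188.9 years.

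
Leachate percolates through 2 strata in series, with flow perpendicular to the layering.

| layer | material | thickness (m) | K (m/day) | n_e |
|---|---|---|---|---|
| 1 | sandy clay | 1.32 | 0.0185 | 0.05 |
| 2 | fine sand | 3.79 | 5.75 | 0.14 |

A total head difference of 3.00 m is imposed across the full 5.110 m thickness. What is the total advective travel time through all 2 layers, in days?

14.3

With flow normal to the layers, continuity requires the same specific discharge q through every layer.
Σ(b_i/K_i) = 1.32/0.0185 + 3.79/5.75 = 72.01 d.
q = Δh / Σ(b_i/K_i) = 3.00 / 72.01 = 0.04166 m/day.
In each layer the seepage velocity is v_i = q/n_i, so the layer transit time is t_i = b_i·n_i / q:
  layer 1 (sandy clay): t_1 = 1.32 × 0.05 / 0.04166 = 1.584 d
  layer 2 (fine sand): t_2 = 3.79 × 0.14 / 0.04166 = 12.74 d
Total t = Σ t_i = 14.32 days.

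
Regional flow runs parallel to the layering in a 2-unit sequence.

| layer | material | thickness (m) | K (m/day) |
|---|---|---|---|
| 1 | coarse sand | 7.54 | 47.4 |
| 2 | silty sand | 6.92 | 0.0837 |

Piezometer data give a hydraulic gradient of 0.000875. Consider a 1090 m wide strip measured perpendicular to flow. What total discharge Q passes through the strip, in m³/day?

341

Flow is parallel to layering, so each bed carries its own Darcy discharge and the transmissivities add.
Σ(K_i·b_i) = 47.4×7.54 + 0.0837×6.92 = 358.0 m²/day.
Hydraulic gradient i = 0.000875.
Q = Σ(K_i·b_i) · W · i = 358.0 × 1090 × 0.0008750 = 341.4 m³/day.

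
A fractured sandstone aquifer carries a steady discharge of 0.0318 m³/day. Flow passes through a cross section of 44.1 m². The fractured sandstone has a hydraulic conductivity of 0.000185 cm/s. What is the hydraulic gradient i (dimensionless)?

0.00451

Convert K: 0.000185 cm/s × 864 = 0.1598 m/day.
From Q = K·A·i, i = Q / (K·A) = 0.0318 / (0.1598 × 44.10) = 0.004511.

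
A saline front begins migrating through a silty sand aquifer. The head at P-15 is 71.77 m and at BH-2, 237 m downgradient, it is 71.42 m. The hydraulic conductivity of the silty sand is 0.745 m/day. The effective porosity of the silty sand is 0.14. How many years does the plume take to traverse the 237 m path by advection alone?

82.6

Hydraulic gradient i = (71.77 − 71.42) / 237 = 0.35 / 237 = 0.001477.
Darcy flux q = K · i = 0.7450 × 0.001477 = 0.001100 m/day.
Seepage velocity v = q / n_e = 0.001100 / 0.14 = 0.007859 m/day.
Travel time t = L / v = 237 / 0.007859 = 30158 days = 82.57 years.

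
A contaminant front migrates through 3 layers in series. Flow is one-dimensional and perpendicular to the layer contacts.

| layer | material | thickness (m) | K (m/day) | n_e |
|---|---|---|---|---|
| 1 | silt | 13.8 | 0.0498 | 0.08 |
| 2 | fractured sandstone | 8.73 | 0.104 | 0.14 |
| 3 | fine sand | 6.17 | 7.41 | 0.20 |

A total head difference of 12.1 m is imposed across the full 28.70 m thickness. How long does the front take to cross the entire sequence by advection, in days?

With flow normal to the layers, continuity requires the same specific discharge q through every layer.
Σ(b_i/K_i) = 13.8/0.0498 + 8.73/0.104 + 6.17/7.41 = 361.9 d.
q = Δh / Σ(b_i/K_i) = 12.1 / 361.9 = 0.03344 m/day.
In each layer the seepage velocity is v_i = q/n_i, so the layer transit time is t_i = b_i·n_i / q:
  layer 1 (silt): t_1 = 13.8 × 0.08 / 0.03344 = 33.02 d
  layer 2 (fractured sandstone): t_2 = 8.73 × 0.14 / 0.03344 = 36.55 d
  layer 3 (fine sand): t_3 = 6.17 × 0.20 / 0.03344 = 36.91 d
Total t = Σ t_i = 106.5 days.

106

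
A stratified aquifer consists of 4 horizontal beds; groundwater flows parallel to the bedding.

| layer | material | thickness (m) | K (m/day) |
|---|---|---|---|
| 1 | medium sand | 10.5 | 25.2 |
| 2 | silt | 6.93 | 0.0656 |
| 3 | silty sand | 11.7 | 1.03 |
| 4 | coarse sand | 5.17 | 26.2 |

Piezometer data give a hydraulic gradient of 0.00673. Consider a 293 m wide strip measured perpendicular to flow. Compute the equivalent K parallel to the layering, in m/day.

Flow is parallel to layering, so each bed carries its own Darcy discharge and the transmissivities add.
Σ(K_i·b_i) = 25.2×10.5 + 0.0656×6.93 + 1.03×11.7 + 26.2×5.17 = 412.6 m²/day.
Total thickness b = 34.30 m, so K_eq = Σ(K_i·b_i)/b = 12.03 m/day.

12.0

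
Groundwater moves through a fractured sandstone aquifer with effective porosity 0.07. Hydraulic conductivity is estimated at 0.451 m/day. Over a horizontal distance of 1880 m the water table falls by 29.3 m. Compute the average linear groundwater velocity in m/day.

0.100

Hydraulic gradient i = Δh / L = 29.3 / 1880 = 0.01559.
Darcy flux q = K · i = 0.4510 × 0.01559 = 0.007029 m/day.
Seepage velocity v = q / n_e = 0.007029 / 0.07 = 0.1004 m/day.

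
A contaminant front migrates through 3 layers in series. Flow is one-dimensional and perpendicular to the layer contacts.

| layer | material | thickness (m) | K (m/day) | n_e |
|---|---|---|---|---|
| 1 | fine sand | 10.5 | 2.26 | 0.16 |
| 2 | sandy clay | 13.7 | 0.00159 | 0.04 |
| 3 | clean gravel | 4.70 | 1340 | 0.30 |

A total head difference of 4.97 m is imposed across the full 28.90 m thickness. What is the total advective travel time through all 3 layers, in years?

17.3

With flow normal to the layers, continuity requires the same specific discharge q through every layer.
Σ(b_i/K_i) = 10.5/2.26 + 13.7/0.00159 + 4.70/1340 = 8621 d.
q = Δh / Σ(b_i/K_i) = 4.97 / 8621 = 0.0005765 m/day.
In each layer the seepage velocity is v_i = q/n_i, so the layer transit time is t_i = b_i·n_i / q:
  layer 1 (fine sand): t_1 = 10.5 × 0.16 / 0.0005765 = 2914 d
  layer 2 (sandy clay): t_2 = 13.7 × 0.04 / 0.0005765 = 950.6 d
  layer 3 (clean gravel): t_3 = 4.70 × 0.30 / 0.0005765 = 2446 d
Total t = Σ t_i = 6311 days = 17.28 years.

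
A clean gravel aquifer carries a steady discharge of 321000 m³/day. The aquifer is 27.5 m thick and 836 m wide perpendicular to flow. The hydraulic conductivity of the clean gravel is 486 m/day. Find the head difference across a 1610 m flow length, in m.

46.3

Cross-sectional area A = 836 × 27.5 = 22990 m².
From Q = K·A·i, i = Q / (K·A) = 321000 / (486.0 × 22990) = 0.02873.
Head loss Δh = i · L = 0.02873 × 1610 = 46.25 m.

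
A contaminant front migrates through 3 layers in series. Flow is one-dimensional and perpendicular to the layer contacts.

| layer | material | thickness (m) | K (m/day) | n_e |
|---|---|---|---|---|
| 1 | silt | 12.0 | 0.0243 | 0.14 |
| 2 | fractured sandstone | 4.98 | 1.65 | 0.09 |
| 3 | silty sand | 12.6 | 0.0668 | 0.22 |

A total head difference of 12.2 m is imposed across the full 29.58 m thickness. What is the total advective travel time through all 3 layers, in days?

With flow normal to the layers, continuity requires the same specific discharge q through every layer.
Σ(b_i/K_i) = 12.0/0.0243 + 4.98/1.65 + 12.6/0.0668 = 685.5 d.
q = Δh / Σ(b_i/K_i) = 12.2 / 685.5 = 0.01780 m/day.
In each layer the seepage velocity is v_i = q/n_i, so the layer transit time is t_i = b_i·n_i / q:
  layer 1 (silt): t_1 = 12.0 × 0.14 / 0.01780 = 94.39 d
  layer 2 (fractured sandstone): t_2 = 4.98 × 0.09 / 0.01780 = 25.18 d
  layer 3 (silty sand): t_3 = 12.6 × 0.22 / 0.01780 = 155.7 d
Total t = Σ t_i = 275.3 days.

275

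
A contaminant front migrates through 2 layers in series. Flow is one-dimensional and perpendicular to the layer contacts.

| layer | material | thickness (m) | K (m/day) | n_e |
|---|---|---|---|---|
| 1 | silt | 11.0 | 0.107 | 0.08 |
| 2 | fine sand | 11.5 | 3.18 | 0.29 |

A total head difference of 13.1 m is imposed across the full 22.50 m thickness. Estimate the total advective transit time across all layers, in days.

With flow normal to the layers, continuity requires the same specific discharge q through every layer.
Σ(b_i/K_i) = 11.0/0.107 + 11.5/3.18 = 106.4 d.
q = Δh / Σ(b_i/K_i) = 13.1 / 106.4 = 0.1231 m/day.
In each layer the seepage velocity is v_i = q/n_i, so the layer transit time is t_i = b_i·n_i / q:
  layer 1 (silt): t_1 = 11.0 × 0.08 / 0.1231 = 7.149 d
  layer 2 (fine sand): t_2 = 11.5 × 0.29 / 0.1231 = 27.09 d
Total t = Σ t_i = 34.24 days.

34.2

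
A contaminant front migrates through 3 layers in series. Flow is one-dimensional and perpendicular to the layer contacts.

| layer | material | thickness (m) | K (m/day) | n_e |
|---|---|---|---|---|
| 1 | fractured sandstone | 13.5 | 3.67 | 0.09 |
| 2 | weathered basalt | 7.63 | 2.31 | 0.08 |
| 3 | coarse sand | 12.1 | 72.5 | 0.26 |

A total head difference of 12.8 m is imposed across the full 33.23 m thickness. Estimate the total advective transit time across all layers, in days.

With flow normal to the layers, continuity requires the same specific discharge q through every layer.
Σ(b_i/K_i) = 13.5/3.67 + 7.63/2.31 + 12.1/72.5 = 7.148 d.
q = Δh / Σ(b_i/K_i) = 12.8 / 7.148 = 1.791 m/day.
In each layer the seepage velocity is v_i = q/n_i, so the layer transit time is t_i = b_i·n_i / q:
  layer 1 (fractured sandstone): t_1 = 13.5 × 0.09 / 1.791 = 0.6785 d
  layer 2 (weathered basalt): t_2 = 7.63 × 0.08 / 1.791 = 0.3409 d
  layer 3 (coarse sand): t_3 = 12.1 × 0.26 / 1.791 = 1.757 d
Total t = Σ t_i = 2.776 days.

2.78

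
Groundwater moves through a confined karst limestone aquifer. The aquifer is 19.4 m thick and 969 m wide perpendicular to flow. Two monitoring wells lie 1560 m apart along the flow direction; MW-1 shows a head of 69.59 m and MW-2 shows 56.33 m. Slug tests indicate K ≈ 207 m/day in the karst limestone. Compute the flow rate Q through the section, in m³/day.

Cross-sectional area A = 969 × 19.4 = 18799 m².
Hydraulic gradient i = (69.59 − 56.33) / 1560 = 13.26 / 1560 = 0.008500.
Darcy's law: Q = K · A · i = 207.0 × 18799 × 0.008500 = 33076 m³/day.

33100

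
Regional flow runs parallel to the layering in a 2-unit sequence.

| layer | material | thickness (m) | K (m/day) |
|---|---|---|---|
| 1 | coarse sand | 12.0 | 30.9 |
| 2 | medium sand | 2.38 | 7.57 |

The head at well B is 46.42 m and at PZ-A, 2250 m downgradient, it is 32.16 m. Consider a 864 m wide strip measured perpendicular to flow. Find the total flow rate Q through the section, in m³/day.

Flow is parallel to layering, so each bed carries its own Darcy discharge and the transmissivities add.
Σ(K_i·b_i) = 30.9×12.0 + 7.57×2.38 = 388.8 m²/day.
Hydraulic gradient i = (46.42 − 32.16) / 2250 = 14.26 / 2250 = 0.006338.
Q = Σ(K_i·b_i) · W · i = 388.8 × 864 × 0.006338 = 2129 m³/day.

2130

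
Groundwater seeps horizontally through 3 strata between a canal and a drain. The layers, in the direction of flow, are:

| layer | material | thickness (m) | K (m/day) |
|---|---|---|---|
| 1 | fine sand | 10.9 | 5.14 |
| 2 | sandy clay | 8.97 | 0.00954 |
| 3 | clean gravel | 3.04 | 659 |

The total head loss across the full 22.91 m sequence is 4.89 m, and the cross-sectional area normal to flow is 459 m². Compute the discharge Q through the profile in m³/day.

2.38

Flow is perpendicular to layering, so the layers act in series and the equivalent K is the thickness-weighted harmonic mean.
Total thickness L = 10.9 + 8.97 + 3.04 = 22.91 m.
Σ(b_i/K_i) = 10.9/5.14 + 8.97/0.00954 + 3.04/659 = 942.4 d.
K_eq = L / Σ(b_i/K_i) = 22.91 / 942.4 = 0.02431 m/day.
Q = K_eq · A · (Δh/L) = 0.02431 × 459 × (4.89/22.91) = 2.382 m³/day.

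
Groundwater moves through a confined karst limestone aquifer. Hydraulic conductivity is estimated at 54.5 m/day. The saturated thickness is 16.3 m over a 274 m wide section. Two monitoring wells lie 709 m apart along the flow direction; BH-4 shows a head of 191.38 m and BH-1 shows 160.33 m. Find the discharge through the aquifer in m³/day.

10700

Cross-sectional area A = 274 × 16.3 = 4466 m².
Hydraulic gradient i = (191.38 − 160.33) / 709 = 31.05 / 709 = 0.04379.
Darcy's law: Q = K · A · i = 54.50 × 4466 × 0.04379 = 10660 m³/day.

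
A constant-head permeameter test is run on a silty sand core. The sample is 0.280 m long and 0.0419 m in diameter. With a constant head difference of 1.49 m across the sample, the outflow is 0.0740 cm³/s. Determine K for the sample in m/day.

0.871

Cross-sectional area A = π·(d/2)² = π × (0.0419/2)² = 0.001379 m².
Convert discharge: 0.0740 cm³/s = 7.400e-08 m³/s.
Darcy's law rearranged: K = Q·L / (A·Δh) = 7.400e-08 × 0.280 / (0.001379 × 1.49) = 1.009e-05 m/s = 0.8714 m/day.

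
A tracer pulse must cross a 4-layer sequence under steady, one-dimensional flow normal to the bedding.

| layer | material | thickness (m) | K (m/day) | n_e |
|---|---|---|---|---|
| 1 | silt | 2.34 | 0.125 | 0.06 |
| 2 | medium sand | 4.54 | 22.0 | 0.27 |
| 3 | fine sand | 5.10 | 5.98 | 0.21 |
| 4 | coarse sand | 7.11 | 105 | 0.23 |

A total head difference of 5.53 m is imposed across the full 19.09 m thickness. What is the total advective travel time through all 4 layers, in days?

14.6

With flow normal to the layers, continuity requires the same specific discharge q through every layer.
Σ(b_i/K_i) = 2.34/0.125 + 4.54/22.0 + 5.10/5.98 + 7.11/105 = 19.85 d.
q = Δh / Σ(b_i/K_i) = 5.53 / 19.85 = 0.2786 m/day.
In each layer the seepage velocity is v_i = q/n_i, so the layer transit time is t_i = b_i·n_i / q:
  layer 1 (silt): t_1 = 2.34 × 0.06 / 0.2786 = 0.5039 d
  layer 2 (medium sand): t_2 = 4.54 × 0.27 / 0.2786 = 4.399 d
  layer 3 (fine sand): t_3 = 5.10 × 0.21 / 0.2786 = 3.844 d
  layer 4 (coarse sand): t_4 = 7.11 × 0.23 / 0.2786 = 5.869 d
Total t = Σ t_i = 14.62 days.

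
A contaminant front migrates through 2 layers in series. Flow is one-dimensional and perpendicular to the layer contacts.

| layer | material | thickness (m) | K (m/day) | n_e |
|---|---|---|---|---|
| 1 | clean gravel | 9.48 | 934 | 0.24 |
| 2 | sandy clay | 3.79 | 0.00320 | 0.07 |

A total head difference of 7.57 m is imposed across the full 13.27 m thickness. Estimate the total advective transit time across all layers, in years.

1.09

With flow normal to the layers, continuity requires the same specific discharge q through every layer.
Σ(b_i/K_i) = 9.48/934 + 3.79/0.00320 = 1184 d.
q = Δh / Σ(b_i/K_i) = 7.57 / 1184 = 0.006392 m/day.
In each layer the seepage velocity is v_i = q/n_i, so the layer transit time is t_i = b_i·n_i / q:
  layer 1 (clean gravel): t_1 = 9.48 × 0.24 / 0.006392 = 356.0 d
  layer 2 (sandy clay): t_2 = 3.79 × 0.07 / 0.006392 = 41.51 d
Total t = Σ t_i = 397.5 days = 1.088 years.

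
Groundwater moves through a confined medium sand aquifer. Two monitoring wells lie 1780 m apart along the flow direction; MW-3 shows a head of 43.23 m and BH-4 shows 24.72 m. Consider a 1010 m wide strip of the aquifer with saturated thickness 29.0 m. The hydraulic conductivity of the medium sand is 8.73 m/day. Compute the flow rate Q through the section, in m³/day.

Cross-sectional area A = 1010 × 29.0 = 29290 m².
Hydraulic gradient i = (43.23 − 24.72) / 1780 = 18.51 / 1780 = 0.01040.
Darcy's law: Q = K · A · i = 8.730 × 29290 × 0.01040 = 2659 m³/day.

2660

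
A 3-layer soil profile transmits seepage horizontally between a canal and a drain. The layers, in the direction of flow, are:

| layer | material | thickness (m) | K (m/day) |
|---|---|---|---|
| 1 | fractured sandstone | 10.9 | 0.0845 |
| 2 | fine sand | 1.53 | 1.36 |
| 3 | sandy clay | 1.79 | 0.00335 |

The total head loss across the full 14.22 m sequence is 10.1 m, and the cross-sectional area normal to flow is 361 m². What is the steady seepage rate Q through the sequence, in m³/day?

5.49

Flow is perpendicular to layering, so the layers act in series and the equivalent K is the thickness-weighted harmonic mean.
Total thickness L = 10.9 + 1.53 + 1.79 = 14.22 m.
Σ(b_i/K_i) = 10.9/0.0845 + 1.53/1.36 + 1.79/0.00335 = 664.4 d.
K_eq = L / Σ(b_i/K_i) = 14.22 / 664.4 = 0.02140 m/day.
Q = K_eq · A · (Δh/L) = 0.02140 × 361 × (10.1/14.22) = 5.487 m³/day.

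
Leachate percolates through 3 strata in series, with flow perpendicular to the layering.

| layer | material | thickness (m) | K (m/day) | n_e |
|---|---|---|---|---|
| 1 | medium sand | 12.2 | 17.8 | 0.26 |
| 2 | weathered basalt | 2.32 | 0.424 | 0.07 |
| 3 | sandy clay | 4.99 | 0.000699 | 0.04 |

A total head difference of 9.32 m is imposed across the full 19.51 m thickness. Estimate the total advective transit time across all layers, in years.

With flow normal to the layers, continuity requires the same specific discharge q through every layer.
Σ(b_i/K_i) = 12.2/17.8 + 2.32/0.424 + 4.99/0.000699 = 7145 d.
q = Δh / Σ(b_i/K_i) = 9.32 / 7145 = 0.001304 m/day.
In each layer the seepage velocity is v_i = q/n_i, so the layer transit time is t_i = b_i·n_i / q:
  layer 1 (medium sand): t_1 = 12.2 × 0.26 / 0.001304 = 2432 d
  layer 2 (weathered basalt): t_2 = 2.32 × 0.07 / 0.001304 = 124.5 d
  layer 3 (sandy clay): t_3 = 4.99 × 0.04 / 0.001304 = 153.0 d
Total t = Σ t_i = 2709 days = 7.418 years.

7.42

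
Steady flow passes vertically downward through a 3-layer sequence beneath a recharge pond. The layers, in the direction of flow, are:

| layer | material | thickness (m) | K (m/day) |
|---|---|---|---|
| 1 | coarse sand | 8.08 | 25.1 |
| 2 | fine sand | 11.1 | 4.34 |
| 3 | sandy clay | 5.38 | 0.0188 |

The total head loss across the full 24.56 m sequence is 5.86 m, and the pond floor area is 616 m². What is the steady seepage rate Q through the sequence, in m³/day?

12.5

Flow is perpendicular to layering, so the layers act in series and the equivalent K is the thickness-weighted harmonic mean.
Total thickness L = 8.08 + 11.1 + 5.38 = 24.56 m.
Σ(b_i/K_i) = 8.08/25.1 + 11.1/4.34 + 5.38/0.0188 = 289.0 d.
K_eq = L / Σ(b_i/K_i) = 24.56 / 289.0 = 0.08497 m/day.
Q = K_eq · A · (Δh/L) = 0.08497 × 616 × (5.86/24.56) = 12.49 m³/day.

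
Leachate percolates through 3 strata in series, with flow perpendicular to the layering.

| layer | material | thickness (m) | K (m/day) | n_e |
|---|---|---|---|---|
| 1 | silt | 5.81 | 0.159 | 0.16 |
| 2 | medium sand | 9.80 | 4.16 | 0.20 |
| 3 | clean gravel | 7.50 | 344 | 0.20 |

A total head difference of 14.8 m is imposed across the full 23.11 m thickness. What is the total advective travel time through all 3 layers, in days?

With flow normal to the layers, continuity requires the same specific discharge q through every layer.
Σ(b_i/K_i) = 5.81/0.159 + 9.80/4.16 + 7.50/344 = 38.92 d.
q = Δh / Σ(b_i/K_i) = 14.8 / 38.92 = 0.3803 m/day.
In each layer the seepage velocity is v_i = q/n_i, so the layer transit time is t_i = b_i·n_i / q:
  layer 1 (silt): t_1 = 5.81 × 0.16 / 0.3803 = 2.444 d
  layer 2 (medium sand): t_2 = 9.80 × 0.20 / 0.3803 = 5.154 d
  layer 3 (clean gravel): t_3 = 7.50 × 0.20 / 0.3803 = 3.944 d
Total t = Σ t_i = 11.54 days.

11.5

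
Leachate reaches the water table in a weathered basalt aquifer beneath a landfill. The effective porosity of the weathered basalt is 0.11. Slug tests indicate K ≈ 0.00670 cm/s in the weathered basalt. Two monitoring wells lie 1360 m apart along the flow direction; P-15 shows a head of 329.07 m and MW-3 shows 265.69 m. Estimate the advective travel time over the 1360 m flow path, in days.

555

Convert K: 0.00670 cm/s × 864 = 5.789 m/day.
Hydraulic gradient i = (329.07 − 265.69) / 1360 = 63.38 / 1360 = 0.04660.
Darcy flux q = K · i = 5.789 × 0.04660 = 0.2698 m/day.
Seepage velocity v = q / n_e = 0.2698 / 0.11 = 2.453 m/day.
Travel time t = L / v = 1360 / 2.453 = 554.5 days.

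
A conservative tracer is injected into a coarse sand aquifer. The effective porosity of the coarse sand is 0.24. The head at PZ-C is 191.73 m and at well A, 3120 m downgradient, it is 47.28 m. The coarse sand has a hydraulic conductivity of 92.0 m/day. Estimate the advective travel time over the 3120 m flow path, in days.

Hydraulic gradient i = (191.73 − 47.28) / 3120 = 144.45 / 3120 = 0.04630.
Darcy flux q = K · i = 92.00 × 0.04630 = 4.259 m/day.
Seepage velocity v = q / n_e = 4.259 / 0.24 = 17.75 m/day.
Travel time t = L / v = 3120 / 17.75 = 175.8 days.

176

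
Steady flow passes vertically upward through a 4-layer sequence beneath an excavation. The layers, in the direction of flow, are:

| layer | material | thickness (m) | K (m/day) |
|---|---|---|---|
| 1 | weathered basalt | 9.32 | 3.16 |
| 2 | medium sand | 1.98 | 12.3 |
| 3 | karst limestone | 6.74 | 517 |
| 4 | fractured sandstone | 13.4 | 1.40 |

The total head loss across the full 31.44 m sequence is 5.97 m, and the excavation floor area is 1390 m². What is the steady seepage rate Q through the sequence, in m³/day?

654

Flow is perpendicular to layering, so the layers act in series and the equivalent K is the thickness-weighted harmonic mean.
Total thickness L = 9.32 + 1.98 + 6.74 + 13.4 = 31.44 m.
Σ(b_i/K_i) = 9.32/3.16 + 1.98/12.3 + 6.74/517 + 13.4/1.40 = 12.69 d.
K_eq = L / Σ(b_i/K_i) = 31.44 / 12.69 = 2.477 m/day.
Q = K_eq · A · (Δh/L) = 2.477 × 1390 × (5.97/31.44) = 653.7 m³/day.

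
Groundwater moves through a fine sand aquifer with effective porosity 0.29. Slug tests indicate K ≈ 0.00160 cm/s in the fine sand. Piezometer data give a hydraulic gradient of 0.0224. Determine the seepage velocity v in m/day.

0.107

Convert K: 0.00160 cm/s × 864 = 1.382 m/day.
Hydraulic gradient i = 0.0224.
Darcy flux q = K · i = 1.382 × 0.02240 = 0.03097 m/day.
Seepage velocity v = q / n_e = 0.03097 / 0.29 = 0.1068 m/day.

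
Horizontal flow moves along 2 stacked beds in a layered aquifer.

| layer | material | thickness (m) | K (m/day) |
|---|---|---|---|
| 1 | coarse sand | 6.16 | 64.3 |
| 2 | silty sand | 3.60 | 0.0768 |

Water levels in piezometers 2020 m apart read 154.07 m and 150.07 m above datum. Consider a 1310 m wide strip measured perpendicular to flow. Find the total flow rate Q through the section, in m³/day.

Flow is parallel to layering, so each bed carries its own Darcy discharge and the transmissivities add.
Σ(K_i·b_i) = 64.3×6.16 + 0.0768×3.60 = 396.4 m²/day.
Hydraulic gradient i = (154.07 − 150.07) / 2020 = 4 / 2020 = 0.001980.
Q = Σ(K_i·b_i) · W · i = 396.4 × 1310 × 0.001980 = 1028 m³/day.

1030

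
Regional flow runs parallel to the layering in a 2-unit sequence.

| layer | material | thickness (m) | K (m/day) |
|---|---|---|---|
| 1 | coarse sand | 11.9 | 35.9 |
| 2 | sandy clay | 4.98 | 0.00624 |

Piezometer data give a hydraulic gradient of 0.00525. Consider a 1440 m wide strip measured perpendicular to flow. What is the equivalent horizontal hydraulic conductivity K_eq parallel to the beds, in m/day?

25.3

Flow is parallel to layering, so each bed carries its own Darcy discharge and the transmissivities add.
Σ(K_i·b_i) = 35.9×11.9 + 0.00624×4.98 = 427.2 m²/day.
Total thickness b = 16.88 m, so K_eq = Σ(K_i·b_i)/b = 25.31 m/day.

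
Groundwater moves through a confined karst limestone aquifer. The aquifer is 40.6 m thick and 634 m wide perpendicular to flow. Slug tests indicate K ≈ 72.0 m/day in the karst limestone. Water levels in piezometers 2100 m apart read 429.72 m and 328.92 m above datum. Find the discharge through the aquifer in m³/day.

89000

Cross-sectional area A = 634 × 40.6 = 25740 m².
Hydraulic gradient i = (429.72 − 328.92) / 2100 = 100.8 / 2100 = 0.04800.
Darcy's law: Q = K · A · i = 72.00 × 25740 × 0.04800 = 88959 m³/day.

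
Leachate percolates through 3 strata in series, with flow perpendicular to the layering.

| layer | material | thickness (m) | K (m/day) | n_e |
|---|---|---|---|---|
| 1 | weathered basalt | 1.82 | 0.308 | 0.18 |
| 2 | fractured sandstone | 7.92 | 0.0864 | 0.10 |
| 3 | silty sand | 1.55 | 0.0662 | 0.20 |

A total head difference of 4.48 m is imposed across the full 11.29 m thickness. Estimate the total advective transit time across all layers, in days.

38.6

With flow normal to the layers, continuity requires the same specific discharge q through every layer.
Σ(b_i/K_i) = 1.82/0.308 + 7.92/0.0864 + 1.55/0.0662 = 121.0 d.
q = Δh / Σ(b_i/K_i) = 4.48 / 121.0 = 0.03703 m/day.
In each layer the seepage velocity is v_i = q/n_i, so the layer transit time is t_i = b_i·n_i / q:
  layer 1 (weathered basalt): t_1 = 1.82 × 0.18 / 0.03703 = 8.847 d
  layer 2 (fractured sandstone): t_2 = 7.92 × 0.10 / 0.03703 = 21.39 d
  layer 3 (silty sand): t_3 = 1.55 × 0.20 / 0.03703 = 8.372 d
Total t = Σ t_i = 38.61 days.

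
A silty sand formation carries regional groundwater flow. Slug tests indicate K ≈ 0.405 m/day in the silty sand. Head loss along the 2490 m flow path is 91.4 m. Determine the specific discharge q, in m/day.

Hydraulic gradient i = Δh / L = 91.4 / 2490 = 0.03671.
Specific discharge q = K · i = 0.4050 × 0.03671 = 0.01487 m/day.

0.0149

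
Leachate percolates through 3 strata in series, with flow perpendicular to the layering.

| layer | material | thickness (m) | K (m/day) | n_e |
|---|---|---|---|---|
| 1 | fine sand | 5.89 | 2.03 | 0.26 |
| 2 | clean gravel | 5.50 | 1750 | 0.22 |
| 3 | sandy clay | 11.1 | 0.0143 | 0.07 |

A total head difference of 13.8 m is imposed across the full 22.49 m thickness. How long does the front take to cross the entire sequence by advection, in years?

With flow normal to the layers, continuity requires the same specific discharge q through every layer.
Σ(b_i/K_i) = 5.89/2.03 + 5.50/1750 + 11.1/0.0143 = 779.1 d.
q = Δh / Σ(b_i/K_i) = 13.8 / 779.1 = 0.01771 m/day.
In each layer the seepage velocity is v_i = q/n_i, so the layer transit time is t_i = b_i·n_i / q:
  layer 1 (fine sand): t_1 = 5.89 × 0.26 / 0.01771 = 86.46 d
  layer 2 (clean gravel): t_2 = 5.50 × 0.22 / 0.01771 = 68.31 d
  layer 3 (sandy clay): t_3 = 11.1 × 0.07 / 0.01771 = 43.87 d
Total t = Σ t_i = 198.6 days = 0.5439 years.

0.544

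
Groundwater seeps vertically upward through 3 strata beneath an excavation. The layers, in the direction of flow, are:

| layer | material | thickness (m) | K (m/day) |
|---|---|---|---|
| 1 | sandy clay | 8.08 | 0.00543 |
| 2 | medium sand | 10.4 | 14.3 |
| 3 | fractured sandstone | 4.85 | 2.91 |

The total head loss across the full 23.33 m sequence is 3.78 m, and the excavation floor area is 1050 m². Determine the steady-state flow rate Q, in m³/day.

2.66

Flow is perpendicular to layering, so the layers act in series and the equivalent K is the thickness-weighted harmonic mean.
Total thickness L = 8.08 + 10.4 + 4.85 = 23.33 m.
Σ(b_i/K_i) = 8.08/0.00543 + 10.4/14.3 + 4.85/2.91 = 1490 d.
K_eq = L / Σ(b_i/K_i) = 23.33 / 1490 = 0.01565 m/day.
Q = K_eq · A · (Δh/L) = 0.01565 × 1050 × (3.78/23.33) = 2.663 m³/day.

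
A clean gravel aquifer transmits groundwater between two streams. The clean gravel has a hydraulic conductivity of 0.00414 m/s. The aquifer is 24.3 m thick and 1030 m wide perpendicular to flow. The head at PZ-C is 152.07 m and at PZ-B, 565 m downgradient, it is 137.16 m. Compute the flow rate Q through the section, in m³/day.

236000

Convert K: 0.00414 m/s × 86400 = 357.7 m/day.
Cross-sectional area A = 1030 × 24.3 = 25029 m².
Hydraulic gradient i = (152.07 − 137.16) / 565 = 14.91 / 565 = 0.02639.
Darcy's law: Q = K · A · i = 357.7 × 25029 × 0.02639 = 2.363e+05 m³/day.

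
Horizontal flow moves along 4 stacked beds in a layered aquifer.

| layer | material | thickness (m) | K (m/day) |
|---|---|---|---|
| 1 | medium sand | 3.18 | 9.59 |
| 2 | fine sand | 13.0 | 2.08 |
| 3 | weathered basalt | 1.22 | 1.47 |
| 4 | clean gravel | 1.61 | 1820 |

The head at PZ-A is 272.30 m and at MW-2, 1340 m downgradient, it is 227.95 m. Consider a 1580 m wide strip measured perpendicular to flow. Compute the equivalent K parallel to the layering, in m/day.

157

Flow is parallel to layering, so each bed carries its own Darcy discharge and the transmissivities add.
Σ(K_i·b_i) = 9.59×3.18 + 2.08×13.0 + 1.47×1.22 + 1820×1.61 = 2990 m²/day.
Total thickness b = 19.01 m, so K_eq = Σ(K_i·b_i)/b = 157.3 m/day.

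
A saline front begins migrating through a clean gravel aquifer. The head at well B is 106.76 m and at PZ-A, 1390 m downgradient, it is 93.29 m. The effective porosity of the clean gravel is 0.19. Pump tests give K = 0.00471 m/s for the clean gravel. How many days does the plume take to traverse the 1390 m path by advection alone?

67.0

Convert K: 0.00471 m/s × 86400 = 406.9 m/day.
Hydraulic gradient i = (106.76 − 93.29) / 1390 = 13.47 / 1390 = 0.009691.
Darcy flux q = K · i = 406.9 × 0.009691 = 3.944 m/day.
Seepage velocity v = q / n_e = 3.944 / 0.19 = 20.76 m/day.
Travel time t = L / v = 1390 / 20.76 = 66.97 days.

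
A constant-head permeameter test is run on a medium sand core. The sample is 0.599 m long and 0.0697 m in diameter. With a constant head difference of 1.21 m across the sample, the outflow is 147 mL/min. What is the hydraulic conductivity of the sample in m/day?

Cross-sectional area A = π·(d/2)² = π × (0.0697/2)² = 0.003816 m².
Convert discharge: 147 mL/min = 2.450e-06 m³/s.
Darcy's law rearranged: K = Q·L / (A·Δh) = 2.450e-06 × 0.599 / (0.003816 × 1.21) = 0.0003179 m/s = 27.46 m/day.

27.5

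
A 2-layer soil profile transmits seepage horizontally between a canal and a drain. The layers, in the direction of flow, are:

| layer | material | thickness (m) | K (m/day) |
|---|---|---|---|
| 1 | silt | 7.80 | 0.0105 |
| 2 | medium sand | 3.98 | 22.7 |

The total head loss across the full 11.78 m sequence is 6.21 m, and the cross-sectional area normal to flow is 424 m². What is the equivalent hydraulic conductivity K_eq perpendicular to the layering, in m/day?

Flow is perpendicular to layering, so the layers act in series and the equivalent K is the thickness-weighted harmonic mean.
Total thickness L = 7.80 + 3.98 = 11.78 m.
Σ(b_i/K_i) = 7.80/0.0105 + 3.98/22.7 = 743.0 d.
K_eq = L / Σ(b_i/K_i) = 11.78 / 743.0 = 0.01585 m/day.

0.0159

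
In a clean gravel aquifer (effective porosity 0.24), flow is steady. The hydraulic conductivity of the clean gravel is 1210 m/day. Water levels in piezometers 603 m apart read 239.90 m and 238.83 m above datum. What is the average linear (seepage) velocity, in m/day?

Hydraulic gradient i = (239.90 − 238.83) / 603 = 1.07 / 603 = 0.001774.
Darcy flux q = K · i = 1210 × 0.001774 = 2.147 m/day.
Seepage velocity v = q / n_e = 2.147 / 0.24 = 8.946 m/day.

8.95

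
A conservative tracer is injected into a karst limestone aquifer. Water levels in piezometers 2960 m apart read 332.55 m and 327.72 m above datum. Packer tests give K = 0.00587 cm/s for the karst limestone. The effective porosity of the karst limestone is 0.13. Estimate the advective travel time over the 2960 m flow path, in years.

127

Convert K: 0.00587 cm/s × 864 = 5.072 m/day.
Hydraulic gradient i = (332.55 − 327.72) / 2960 = 4.83 / 2960 = 0.001632.
Darcy flux q = K · i = 5.072 × 0.001632 = 0.008276 m/day.
Seepage velocity v = q / n_e = 0.008276 / 0.13 = 0.06366 m/day.
Travel time t = L / v = 2960 / 0.06366 = 46497 days = 127.3 years.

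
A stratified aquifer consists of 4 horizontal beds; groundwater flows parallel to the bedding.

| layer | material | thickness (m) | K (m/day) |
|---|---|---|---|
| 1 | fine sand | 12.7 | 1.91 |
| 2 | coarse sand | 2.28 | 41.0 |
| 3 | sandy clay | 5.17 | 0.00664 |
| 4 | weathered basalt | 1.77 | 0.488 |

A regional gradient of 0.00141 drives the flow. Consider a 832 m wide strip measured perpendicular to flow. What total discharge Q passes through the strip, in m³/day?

139

Flow is parallel to layering, so each bed carries its own Darcy discharge and the transmissivities add.
Σ(K_i·b_i) = 1.91×12.7 + 41.0×2.28 + 0.00664×5.17 + 0.488×1.77 = 118.6 m²/day.
Hydraulic gradient i = 0.00141.
Q = Σ(K_i·b_i) · W · i = 118.6 × 832 × 0.001410 = 139.2 m³/day.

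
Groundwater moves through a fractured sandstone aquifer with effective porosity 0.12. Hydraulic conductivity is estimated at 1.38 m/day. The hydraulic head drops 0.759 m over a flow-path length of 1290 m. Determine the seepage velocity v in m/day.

Hydraulic gradient i = Δh / L = 0.759 / 1290 = 0.0005884.
Darcy flux q = K · i = 1.380 × 0.0005884 = 0.0008120 m/day.
Seepage velocity v = q / n_e = 0.0008120 / 0.12 = 0.006766 m/day.

0.00677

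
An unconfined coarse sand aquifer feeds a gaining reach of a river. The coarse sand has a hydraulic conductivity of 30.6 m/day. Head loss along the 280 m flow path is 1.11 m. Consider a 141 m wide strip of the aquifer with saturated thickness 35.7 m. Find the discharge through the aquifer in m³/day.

611

Cross-sectional area A = 141 × 35.7 = 5034 m².
Hydraulic gradient i = Δh / L = 1.11 / 280 = 0.003964.
Darcy's law: Q = K · A · i = 30.60 × 5034 × 0.003964 = 610.6 m³/day.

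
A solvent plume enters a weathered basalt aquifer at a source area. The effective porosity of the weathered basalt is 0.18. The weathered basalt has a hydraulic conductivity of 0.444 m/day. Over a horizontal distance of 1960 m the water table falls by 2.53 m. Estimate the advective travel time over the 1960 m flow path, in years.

Hydraulic gradient i = Δh / L = 2.53 / 1960 = 0.001291.
Darcy flux q = K · i = 0.4440 × 0.001291 = 0.0005731 m/day.
Seepage velocity v = q / n_e = 0.0005731 / 0.18 = 0.003184 m/day.
Travel time t = L / v = 1960 / 0.003184 = 6.156e+05 days = 1685 years.

1690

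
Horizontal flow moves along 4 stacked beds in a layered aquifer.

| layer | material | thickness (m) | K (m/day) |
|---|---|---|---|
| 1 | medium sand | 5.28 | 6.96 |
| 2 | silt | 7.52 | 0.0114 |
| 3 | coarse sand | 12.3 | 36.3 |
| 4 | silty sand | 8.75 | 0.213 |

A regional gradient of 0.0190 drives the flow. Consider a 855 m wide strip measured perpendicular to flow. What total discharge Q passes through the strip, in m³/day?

Flow is parallel to layering, so each bed carries its own Darcy discharge and the transmissivities add.
Σ(K_i·b_i) = 6.96×5.28 + 0.0114×7.52 + 36.3×12.3 + 0.213×8.75 = 485.2 m²/day.
Hydraulic gradient i = 0.0190.
Q = Σ(K_i·b_i) · W · i = 485.2 × 855 × 0.01900 = 7882 m³/day.

7880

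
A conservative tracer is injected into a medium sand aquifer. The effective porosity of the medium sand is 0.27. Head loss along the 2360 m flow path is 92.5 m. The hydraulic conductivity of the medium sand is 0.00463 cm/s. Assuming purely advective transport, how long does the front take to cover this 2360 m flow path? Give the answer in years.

Convert K: 0.00463 cm/s × 864 = 4.000 m/day.
Hydraulic gradient i = Δh / L = 92.5 / 2360 = 0.03919.
Darcy flux q = K · i = 4.000 × 0.03919 = 0.1568 m/day.
Seepage velocity v = q / n_e = 0.1568 / 0.27 = 0.5807 m/day.
Travel time t = L / v = 2360 / 0.5807 = 4064 days = 11.13 years.

11.1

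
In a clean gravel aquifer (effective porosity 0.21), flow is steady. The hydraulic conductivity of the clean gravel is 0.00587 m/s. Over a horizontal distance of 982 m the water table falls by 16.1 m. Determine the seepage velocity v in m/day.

Convert K: 0.00587 m/s × 86400 = 507.2 m/day.
Hydraulic gradient i = Δh / L = 16.1 / 982 = 0.01640.
Darcy flux q = K · i = 507.2 × 0.01640 = 8.315 m/day.
Seepage velocity v = q / n_e = 8.315 / 0.21 = 39.60 m/day.

39.6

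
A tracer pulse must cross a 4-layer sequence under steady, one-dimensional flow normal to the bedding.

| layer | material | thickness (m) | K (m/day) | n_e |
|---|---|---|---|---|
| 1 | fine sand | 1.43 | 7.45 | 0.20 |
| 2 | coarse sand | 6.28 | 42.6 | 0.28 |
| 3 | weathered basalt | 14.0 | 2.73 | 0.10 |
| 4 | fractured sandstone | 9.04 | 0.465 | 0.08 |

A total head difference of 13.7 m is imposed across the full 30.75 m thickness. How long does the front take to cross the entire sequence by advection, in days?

With flow normal to the layers, continuity requires the same specific discharge q through every layer.
Σ(b_i/K_i) = 1.43/7.45 + 6.28/42.6 + 14.0/2.73 + 9.04/0.465 = 24.91 d.
q = Δh / Σ(b_i/K_i) = 13.7 / 24.91 = 0.5500 m/day.
In each layer the seepage velocity is v_i = q/n_i, so the layer transit time is t_i = b_i·n_i / q:
  layer 1 (fine sand): t_1 = 1.43 × 0.20 / 0.5500 = 0.5200 d
  layer 2 (coarse sand): t_2 = 6.28 × 0.28 / 0.5500 = 3.197 d
  layer 3 (weathered basalt): t_3 = 14.0 × 0.10 / 0.5500 = 2.545 d
  layer 4 (fractured sandstone): t_4 = 9.04 × 0.08 / 0.5500 = 1.315 d
Total t = Σ t_i = 7.577 days.

7.58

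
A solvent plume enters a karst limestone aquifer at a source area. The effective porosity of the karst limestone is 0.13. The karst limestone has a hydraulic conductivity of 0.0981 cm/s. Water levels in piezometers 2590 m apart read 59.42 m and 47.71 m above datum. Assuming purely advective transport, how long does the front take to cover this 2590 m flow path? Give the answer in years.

Convert K: 0.0981 cm/s × 864 = 84.76 m/day.
Hydraulic gradient i = (59.42 − 47.71) / 2590 = 11.71 / 2590 = 0.004521.
Darcy flux q = K · i = 84.76 × 0.004521 = 0.3832 m/day.
Seepage velocity v = q / n_e = 0.3832 / 0.13 = 2.948 m/day.
Travel time t = L / v = 2590 / 2.948 = 878.6 days = 2.406 years.

2.41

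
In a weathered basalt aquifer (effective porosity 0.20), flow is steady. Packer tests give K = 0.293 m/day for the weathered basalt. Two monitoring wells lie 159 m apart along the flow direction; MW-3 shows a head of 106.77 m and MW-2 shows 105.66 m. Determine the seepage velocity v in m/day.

0.0102

Hydraulic gradient i = (106.77 − 105.66) / 159 = 1.11 / 159 = 0.006981.
Darcy flux q = K · i = 0.2930 × 0.006981 = 0.002045 m/day.
Seepage velocity v = q / n_e = 0.002045 / 0.20 = 0.01023 m/day.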